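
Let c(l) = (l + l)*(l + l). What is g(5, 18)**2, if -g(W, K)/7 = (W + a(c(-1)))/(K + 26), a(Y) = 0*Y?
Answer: 1225/1936 ≈ 0.63275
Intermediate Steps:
c(l) = 4*l**2 (c(l) = (2*l)*(2*l) = 4*l**2)
a(Y) = 0
g(W, K) = -7*W/(26 + K) (g(W, K) = -7*(W + 0)/(K + 26) = -7*W/(26 + K))
g(5, 18)**2 = (-7*5/(26 + 18))**2 = (-7*5/44)**2 = (-7*5*1/44)**2 = (-35/44)**2 = 1225/1936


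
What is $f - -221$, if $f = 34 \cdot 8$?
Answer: $493$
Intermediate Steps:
$f = 272$
$f - -221 = 272 - -221 = 272 + 221 = 493$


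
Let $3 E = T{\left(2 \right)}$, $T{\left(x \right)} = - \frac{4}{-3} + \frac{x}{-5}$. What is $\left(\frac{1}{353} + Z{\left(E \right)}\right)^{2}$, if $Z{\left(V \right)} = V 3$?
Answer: $\frac{24571849}{28037025} \approx 0.87641$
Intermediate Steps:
$T{\left(x \right)} = \frac{4}{3} - \frac{x}{5}$ ($T{\left(x \right)} = \left(-4\right) \left(- \frac{1}{3}\right) + x \left(- \frac{1}{5}\right) = \frac{4}{3} - \frac{x}{5}$)
$E = \frac{14}{45}$ ($E = \frac{\frac{4}{3} - \frac{2}{5}}{3} = \frac{1}{3} \cdot \frac{14}{15} = \frac{14}{45} \approx 0.31111$)
$Z{\left(V \right)} = 3 V$
$\left(\frac{1}{353} + Z{\left(E \right)}\right)^{2} = \left(\frac{1}{353} + 3 \cdot \frac{14}{45}\right)^{2} = \left(\frac{1}{353} + \frac{14}{15}\right)^{2} = \left(\frac{4957}{5295}\right)^{2} = \frac{24571849}{28037025}$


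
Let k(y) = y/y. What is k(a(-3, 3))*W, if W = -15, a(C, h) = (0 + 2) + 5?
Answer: -15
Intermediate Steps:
a(C, h) = 7 (a(C, h) = 2 + 5 = 7)
k(y) = 1
k(a(-3, 3))*W = 1*(-15) = -15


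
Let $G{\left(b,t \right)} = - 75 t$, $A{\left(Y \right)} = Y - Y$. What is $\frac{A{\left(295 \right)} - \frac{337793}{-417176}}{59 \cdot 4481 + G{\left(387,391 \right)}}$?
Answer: $\frac{337793}{98058887504} \approx 3.4448 \cdot 10^{-6}$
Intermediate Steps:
$A{\left(Y \right)} = 0$
$\frac{A{\left(295 \right)} - \frac{337793}{-417176}}{59 \cdot 4481 + G{\left(387,391 \right)}} = \frac{0 - \frac{337793}{-417176}}{59 \cdot 4481 - 29325} = \frac{0 - - \frac{337793}{417176}}{264379 - 29325} = \frac{0 + \frac{337793}{417176}}{235054} = \frac{337793}{417176} \cdot \frac{1}{235054} = \frac{337793}{98058887504}$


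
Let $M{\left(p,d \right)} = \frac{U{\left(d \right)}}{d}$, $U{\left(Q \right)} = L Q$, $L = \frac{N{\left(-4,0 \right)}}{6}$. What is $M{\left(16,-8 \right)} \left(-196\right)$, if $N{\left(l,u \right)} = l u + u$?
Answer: $0$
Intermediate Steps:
$N{\left(l,u \right)} = u + l u$
$L = 0$ ($L = \frac{0 \left(1 - 4\right)}{6} = 0 \left(-3\right) \frac{1}{6} = 0 \cdot \frac{1}{6} = 0$)
$U{\left(Q \right)} = 0$ ($U{\left(Q \right)} = 0 Q = 0$)
$M{\left(p,d \right)} = 0$ ($M{\left(p,d \right)} = \frac{0}{d} = 0$)
$M{\left(16,-8 \right)} \left(-196\right) = 0 \left(-196\right) = 0$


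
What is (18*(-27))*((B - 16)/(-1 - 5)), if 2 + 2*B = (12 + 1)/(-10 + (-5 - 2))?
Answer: -47871/34 ≈ -1408.0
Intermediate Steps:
B = -47/34 (B = -1 + ((12 + 1)/(-10 + (-5 - 2)))/2 = -1 + (13/(-10 - 7))/2 = -1 + (13/(-17))/2 = -1 + (13*(-1/17))/2 = -1 + (½)*(-13/17) = -1 - 13/34 = -47/34 ≈ -1.3824)
(18*(-27))*((B - 16)/(-1 - 5)) = (18*(-27))*((-47/34 - 16)/(-1 - 5)) = -(-143613)/(17*(-6)) = -(-143613)*(-1)/(17*6) = -486*197/68 = -47871/34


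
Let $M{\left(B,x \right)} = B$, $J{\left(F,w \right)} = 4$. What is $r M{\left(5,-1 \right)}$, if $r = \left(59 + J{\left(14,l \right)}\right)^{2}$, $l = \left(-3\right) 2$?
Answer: $19845$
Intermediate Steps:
$l = -6$
$r = 3969$ ($r = \left(59 + 4\right)^{2} = 63^{2} = 3969$)
$r M{\left(5,-1 \right)} = 3969 \cdot 5 = 19845$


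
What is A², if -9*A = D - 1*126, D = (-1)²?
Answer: 15625/81 ≈ 192.90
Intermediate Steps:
D = 1
A = 125/9 (A = -(1 - 1*126)/9 = -(1 - 126)/9 = -⅑*(-125) = 125/9 ≈ 13.889)
A² = (125/9)² = 15625/81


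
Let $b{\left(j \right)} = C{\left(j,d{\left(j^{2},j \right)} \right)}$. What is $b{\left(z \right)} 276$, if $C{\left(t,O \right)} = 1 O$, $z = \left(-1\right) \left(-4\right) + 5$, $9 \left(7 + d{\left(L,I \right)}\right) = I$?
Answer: $-1656$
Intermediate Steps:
$d{\left(L,I \right)} = -7 + \frac{I}{9}$
$z = 9$ ($z = 4 + 5 = 9$)
$C{\left(t,O \right)} = O$
$b{\left(j \right)} = -7 + \frac{j}{9}$
$b{\left(z \right)} 276 = \left(-7 + \frac{1}{9} \cdot 9\right) 276 = \left(-7 + 1\right) 276 = \left(-6\right) 276 = -1656$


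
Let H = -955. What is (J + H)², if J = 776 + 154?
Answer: 625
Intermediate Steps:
J = 930
(J + H)² = (930 - 955)² = (-25)² = 625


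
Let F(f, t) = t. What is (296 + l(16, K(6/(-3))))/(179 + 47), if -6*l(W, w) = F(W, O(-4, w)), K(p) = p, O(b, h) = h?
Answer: 889/678 ≈ 1.3112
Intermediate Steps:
l(W, w) = -w/6
(296 + l(16, K(6/(-3))))/(179 + 47) = (296 - 1/(-3))/(179 + 47) = (296 - (-1)/3)/226 = (296 - ⅙*(-2))*(1/226) = (296 + ⅓)*(1/226) = (889/3)*(1/226) = 889/678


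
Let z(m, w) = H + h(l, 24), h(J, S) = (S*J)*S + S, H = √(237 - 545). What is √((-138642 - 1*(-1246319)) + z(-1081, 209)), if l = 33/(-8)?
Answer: √(1105325 + 2*I*√77) ≈ 1051.3 + 0.008*I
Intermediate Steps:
H = 2*I*√77 (H = √(-308) = 2*I*√77 ≈ 17.55*I)
l = -33/8 (l = 33*(-⅛) = -33/8 ≈ -4.1250)
h(J, S) = S + J*S² (h(J, S) = (J*S)*S + S = J*S² + S = S + J*S²)
z(m, w) = -2352 + 2*I*√77 (z(m, w) = 2*I*√77 + 24*(1 - 33/8*24) = 2*I*√77 + 24*(1 - 99) = 2*I*√77 + 24*(-98) = 2*I*√77 - 2352 = -2352 + 2*I*√77)
√((-138642 - 1*(-1246319)) + z(-1081, 209)) = √((-138642 - 1*(-1246319)) + (-2352 + 2*I*√77)) = √((-138642 + 1246319) + (-2352 + 2*I*√77)) = √(1107677 + (-2352 + 2*I*√77)) = √(1105325 + 2*I*√77)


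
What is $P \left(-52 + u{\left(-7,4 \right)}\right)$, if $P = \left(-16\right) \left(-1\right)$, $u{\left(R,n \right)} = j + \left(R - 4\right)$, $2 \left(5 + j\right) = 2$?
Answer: $-1072$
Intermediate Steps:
$j = -4$ ($j = -5 + \frac{1}{2} \cdot 2 = -5 + 1 = -4$)
$u{\left(R,n \right)} = -8 + R$ ($u{\left(R,n \right)} = -4 + \left(R - 4\right) = -4 + \left(-4 + R\right) = -8 + R$)
$P = 16$
$P \left(-52 + u{\left(-7,4 \right)}\right) = 16 \left(-52 - 15\right) = 16 \left(-67\right) = -1072$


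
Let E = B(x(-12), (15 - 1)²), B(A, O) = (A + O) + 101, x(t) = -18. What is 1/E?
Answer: 1/279 ≈ 0.0035842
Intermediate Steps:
B(A, O) = 101 + A + O
E = 279 (E = 101 - 18 + (15 - 1)² = 101 - 18 + 14² = 101 - 18 + 196 = 279)
1/E = 1/279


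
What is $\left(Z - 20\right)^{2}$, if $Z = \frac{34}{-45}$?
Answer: $\frac{872356}{2025} \approx 430.79$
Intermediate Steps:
$Z = - \frac{34}{45}$ ($Z = 34 \left(- \frac{1}{45}\right) = - \frac{34}{45} \approx -0.75556$)
$\left(Z - 20\right)^{2} = \left(- \frac{34}{45} - 20\right)^{2} = \left(- \frac{934}{45}\right)^{2} = \frac{872356}{2025}$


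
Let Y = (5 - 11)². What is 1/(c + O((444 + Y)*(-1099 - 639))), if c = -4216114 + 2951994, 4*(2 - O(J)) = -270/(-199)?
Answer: -398/503119099 ≈ -7.9106e-7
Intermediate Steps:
Y = 36 (Y = (-6)² = 36)
O(J) = 661/398 (O(J) = 2 - (-135)/(2*(-199)) = 2 - (-135)*(-1)/(2*199) = 2 - ¼*270/199 = 2 - 135/398 = 661/398)
c = -1264120
1/(c + O((444 + Y)*(-1099 - 639))) = 1/(-1264120 + 661/398) = 1/(-503119099/398) = -398/503119099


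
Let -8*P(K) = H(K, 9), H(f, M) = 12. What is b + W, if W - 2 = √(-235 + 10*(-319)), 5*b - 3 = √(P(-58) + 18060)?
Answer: 13/5 + 3*√8026/10 + 5*I*√137 ≈ 29.476 + 58.523*I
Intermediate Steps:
P(K) = -3/2 (P(K) = -⅛*12 = -3/2)
b = ⅗ + 3*√8026/10 (b = ⅗ + √(-3/2 + 18060)/5 = ⅗ + √(36117/2)/5 = ⅗ + (3*√8026/2)/5 = ⅗ + 3*√8026/10 ≈ 27.476)
W = 2 + 5*I*√137 (W = 2 + √(-235 + 10*(-319)) = 2 + √(-235 - 3190) = 2 + √(-3425) = 2 + 5*I*√137 ≈ 2.0 + 58.523*I)
b + W = (⅗ + 3*√8026/10) + (2 + 5*I*√137) = 13/5 + 3*√8026/10 + 5*I*√137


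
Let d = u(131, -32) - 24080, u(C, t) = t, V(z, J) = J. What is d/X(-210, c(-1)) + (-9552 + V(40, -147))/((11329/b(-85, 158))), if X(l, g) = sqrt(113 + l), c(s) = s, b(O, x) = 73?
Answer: -708027/11329 + 24112*I*sqrt(97)/97 ≈ -62.497 + 2448.2*I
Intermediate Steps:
d = -24112 (d = -32 - 24080 = -24112)
d/X(-210, c(-1)) + (-9552 + V(40, -147))/((11329/b(-85, 158))) = -24112/sqrt(113 - 210) + (-9552 - 147)/((11329/73)) = -24112*(-I*sqrt(97)/97) - 9699/(11329*(1/73)) = -24112*(-I*sqrt(97)/97) - 9699/11329/73 = -(-24112)*I*sqrt(97)/97 - 9699*73/11329 = 24112*I*sqrt(97)/97 - 708027/11329 = -708027/11329 + 24112*I*sqrt(97)/97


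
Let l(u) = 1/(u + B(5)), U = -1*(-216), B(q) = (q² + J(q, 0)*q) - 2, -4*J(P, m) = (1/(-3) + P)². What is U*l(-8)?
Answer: -972/55 ≈ -17.673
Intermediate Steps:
J(P, m) = -(-⅓ + P)²/4 (J(P, m) = -(1/(-3) + P)²/4 = -(-⅓ + P)²/4)
B(q) = -2 + q² - q*(-1 + 3*q)²/36 (B(q) = (q² + (-(-1 + 3*q)²/36)*q) - 2 = (q² - q*(-1 + 3*q)²/36) - 2 = -2 + q² - q*(-1 + 3*q)²/36)
U = 216
l(u) = 1/(-38/9 + u) (l(u) = 1/(u + (-2 - ¼*5³ - 1/36*5 + (7/6)*5²)) = 1/(u + (-2 - ¼*125 - 5/36 + (7/6)*25)) = 1/(u + (-2 - 125/4 - 5/36 + 175/6)) = 1/(u - 38/9) = 1/(-38/9 + u))
U*l(-8) = 216*(9/(-38 + 9*(-8))) = 216*(9/(-38 - 72)) = 216*(9/(-110)) = 216*(9*(-1/110)) = 216*(-9/110) = -972/55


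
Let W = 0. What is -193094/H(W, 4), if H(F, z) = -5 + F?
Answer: 193094/5 ≈ 38619.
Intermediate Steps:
-193094/H(W, 4) = -193094/(-5 + 0) = -193094/(-5) = -⅕*(-193094) = 193094/5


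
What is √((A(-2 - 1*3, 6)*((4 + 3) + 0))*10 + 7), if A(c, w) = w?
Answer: √427 ≈ 20.664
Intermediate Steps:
√((A(-2 - 1*3, 6)*((4 + 3) + 0))*10 + 7) = √((6*((4 + 3) + 0))*10 + 7) = √((6*(7 + 0))*10 + 7) = √((6*7)*10 + 7) = √(42*10 + 7) = √(420 + 7) = √427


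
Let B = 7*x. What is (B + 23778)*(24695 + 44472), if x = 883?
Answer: 2072174153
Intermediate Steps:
B = 6181 (B = 7*883 = 6181)
(B + 23778)*(24695 + 44472) = (6181 + 23778)*(24695 + 44472) = 29959*69167 = 2072174153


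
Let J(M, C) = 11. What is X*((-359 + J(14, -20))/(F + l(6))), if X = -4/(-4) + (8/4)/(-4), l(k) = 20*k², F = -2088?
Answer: 29/228 ≈ 0.12719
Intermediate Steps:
X = ½ (X = -4*(-¼) + (8*(¼))*(-¼) = 1 + 2*(-¼) = 1 - ½ = ½ ≈ 0.50000)
X*((-359 + J(14, -20))/(F + l(6))) = ((-359 + 11)/(-2088 + 20*6²))/2 = (-348/(-2088 + 20*36))/2 = (-348/(-2088 + 720))/2 = (-348/(-1368))/2 = (-348*(-1/1368))/2 = (½)*(29/114) = 29/228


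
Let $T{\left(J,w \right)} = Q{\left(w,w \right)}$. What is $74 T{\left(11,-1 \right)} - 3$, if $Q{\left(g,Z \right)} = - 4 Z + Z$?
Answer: $219$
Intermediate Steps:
$Q{\left(g,Z \right)} = - 3 Z$
$T{\left(J,w \right)} = - 3 w$
$74 T{\left(11,-1 \right)} - 3 = 74 \left(\left(-3\right) \left(-1\right)\right) - 3 = 74 \cdot 3 - 3 = 222 - 3 = 219$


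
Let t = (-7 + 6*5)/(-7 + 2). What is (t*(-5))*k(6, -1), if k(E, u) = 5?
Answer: 115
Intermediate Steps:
t = -23/5 (t = (-7 + 30)/(-5) = 23*(-⅕) = -23/5 ≈ -4.6000)
(t*(-5))*k(6, -1) = -23/5*(-5)*5 = 23*5 = 115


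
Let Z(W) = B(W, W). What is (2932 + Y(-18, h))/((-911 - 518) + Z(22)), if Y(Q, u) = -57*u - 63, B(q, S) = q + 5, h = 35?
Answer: -437/701 ≈ -0.62339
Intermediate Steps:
B(q, S) = 5 + q
Z(W) = 5 + W
Y(Q, u) = -63 - 57*u
(2932 + Y(-18, h))/((-911 - 518) + Z(22)) = (2932 + (-63 - 57*35))/((-911 - 518) + (5 + 22)) = (2932 + (-63 - 1995))/(-1429 + 27) = (2932 - 2058)/(-1402) = 874*(-1/1402) = -437/701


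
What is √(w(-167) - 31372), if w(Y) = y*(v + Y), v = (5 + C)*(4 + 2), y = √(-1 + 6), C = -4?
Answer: √(-31372 - 161*√5) ≈ 178.13*I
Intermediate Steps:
y = √5 ≈ 2.2361
v = 6 (v = (5 - 4)*(4 + 2) = 1*6 = 6)
w(Y) = √5*(6 + Y)
√(w(-167) - 31372) = √(√5*(6 - 167) - 31372) = √(√5*(-161) - 31372) = √(-161*√5 - 31372) = √(-31372 - 161*√5)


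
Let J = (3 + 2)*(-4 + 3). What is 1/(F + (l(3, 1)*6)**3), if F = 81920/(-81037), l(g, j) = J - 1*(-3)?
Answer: -81037/140113856 ≈ -0.00057837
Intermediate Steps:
J = -5 (J = 5*(-1) = -5)
l(g, j) = -2 (l(g, j) = -5 - 1*(-3) = -5 + 3 = -2)
F = -81920/81037 (F = 81920*(-1/81037) = -81920/81037 ≈ -1.0109)
1/(F + (l(3, 1)*6)**3) = 1/(-81920/81037 + (-2*6)**3) = 1/(-81920/81037 + (-12)**3) = 1/(-81920/81037 - 1728) = 1/(-140113856/81037) = -81037/140113856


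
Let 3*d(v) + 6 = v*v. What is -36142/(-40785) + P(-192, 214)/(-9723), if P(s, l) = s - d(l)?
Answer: 981754436/396552555 ≈ 2.4757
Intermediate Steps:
d(v) = -2 + v**2/3 (d(v) = -2 + (v*v)/3 = -2 + v**2/3)
P(s, l) = 2 + s - l**2/3 (P(s, l) = s - (-2 + l**2/3) = s + (2 - l**2/3) = 2 + s - l**2/3)
-36142/(-40785) + P(-192, 214)/(-9723) = -36142/(-40785) + (2 - 192 - 1/3*214**2)/(-9723) = -36142*(-1/40785) + (2 - 192 - 1/3*45796)*(-1/9723) = 36142/40785 + (2 - 192 - 45796/3)*(-1/9723) = 36142/40785 - 46366/3*(-1/9723) = 36142/40785 + 46366/29169 = 981754436/396552555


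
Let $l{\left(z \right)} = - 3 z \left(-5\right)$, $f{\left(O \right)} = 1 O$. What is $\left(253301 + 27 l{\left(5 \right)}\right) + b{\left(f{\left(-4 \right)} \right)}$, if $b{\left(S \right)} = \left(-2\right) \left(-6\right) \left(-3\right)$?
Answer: $255290$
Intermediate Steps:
$f{\left(O \right)} = O$
$l{\left(z \right)} = 15 z$
$b{\left(S \right)} = -36$ ($b{\left(S \right)} = 12 \left(-3\right) = -36$)
$\left(253301 + 27 l{\left(5 \right)}\right) + b{\left(f{\left(-4 \right)} \right)} = \left(253301 + 27 \cdot 15 \cdot 5\right) - 36 = \left(253301 + 27 \cdot 75\right) - 36 = \left(253301 + 2025\right) - 36 = 255326 - 36 = 255290$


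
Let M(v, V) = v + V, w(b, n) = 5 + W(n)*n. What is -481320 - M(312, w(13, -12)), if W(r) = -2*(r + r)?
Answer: -481061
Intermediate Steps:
W(r) = -4*r
w(b, n) = 5 - 4*n² (w(b, n) = 5 + (-4*n)*n = 5 - 4*n²)
M(v, V) = V + v
-481320 - M(312, w(13, -12)) = -481320 - ((5 - 4*(-12)²) + 312) = -481320 - ((5 - 4*144) + 312) = -481320 - ((5 - 576) + 312) = -481320 - (-571 + 312) = -481320 - 1*(-259) = -481320 + 259 = -481061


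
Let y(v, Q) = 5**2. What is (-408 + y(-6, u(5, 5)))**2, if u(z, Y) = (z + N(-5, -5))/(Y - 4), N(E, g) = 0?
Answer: 146689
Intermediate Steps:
u(z, Y) = z/(-4 + Y) (u(z, Y) = (z + 0)/(Y - 4) = z/(-4 + Y))
y(v, Q) = 25
(-408 + y(-6, u(5, 5)))**2 = (-408 + 25)**2 = (-383)**2 = 146689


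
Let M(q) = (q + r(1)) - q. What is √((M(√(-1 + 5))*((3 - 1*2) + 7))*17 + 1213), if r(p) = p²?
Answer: √1349 ≈ 36.729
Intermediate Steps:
M(q) = 1 (M(q) = (q + 1²) - q = (q + 1) - q = (1 + q) - q = 1)
√((M(√(-1 + 5))*((3 - 1*2) + 7))*17 + 1213) = √((1*((3 - 1*2) + 7))*17 + 1213) = √((1*((3 - 2) + 7))*17 + 1213) = √((1*(1 + 7))*17 + 1213) = √((1*8)*17 + 1213) = √(8*17 + 1213) = √(136 + 1213) = √1349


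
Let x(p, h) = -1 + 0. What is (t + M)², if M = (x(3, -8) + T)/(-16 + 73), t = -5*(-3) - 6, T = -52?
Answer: 211600/3249 ≈ 65.128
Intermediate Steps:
x(p, h) = -1
t = 9 (t = 15 - 6 = 9)
M = -53/57 (M = (-1 - 52)/(-16 + 73) = -53/57 ≈ -0.92982)
(t + M)² = (9 - 53/57)² = (460/57)² = 211600/3249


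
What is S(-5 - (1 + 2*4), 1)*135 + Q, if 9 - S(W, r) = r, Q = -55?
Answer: 1025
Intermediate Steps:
S(W, r) = 9 - r
S(-5 - (1 + 2*4), 1)*135 + Q = (9 - 1*1)*135 - 55 = (9 - 1)*135 - 55 = 8*135 - 55 = 1080 - 55 = 1025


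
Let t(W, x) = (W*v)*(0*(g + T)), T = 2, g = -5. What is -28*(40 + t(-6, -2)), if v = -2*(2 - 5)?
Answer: -1120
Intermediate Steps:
v = 6 (v = -2*(-3) = 6)
t(W, x) = 0 (t(W, x) = (W*6)*(0*(-5 + 2)) = (6*W)*(0*(-3)) = (6*W)*0 = 0)
-28*(40 + t(-6, -2)) = -28*(40 + 0) = -28*40 = -1120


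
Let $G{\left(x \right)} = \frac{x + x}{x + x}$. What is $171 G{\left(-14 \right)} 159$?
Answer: $27189$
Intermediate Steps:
$G{\left(x \right)} = 1$ ($G{\left(x \right)} = \frac{2 x}{2 x} = 2 x \frac{1}{2 x} = 1$)
$171 G{\left(-14 \right)} 159 = 171 \cdot 1 \cdot 159 = 171 \cdot 159 = 27189$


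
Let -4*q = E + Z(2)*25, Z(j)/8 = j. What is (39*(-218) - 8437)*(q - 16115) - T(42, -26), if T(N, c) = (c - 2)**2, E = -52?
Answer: 274444894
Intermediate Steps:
Z(j) = 8*j
T(N, c) = (-2 + c)**2
q = -87 (q = -(-52 + (8*2)*25)/4 = -(-52 + 16*25)/4 = -(-52 + 400)/4 = -1/4*348 = -87)
(39*(-218) - 8437)*(q - 16115) - T(42, -26) = (39*(-218) - 8437)*(-87 - 16115) - (-2 - 26)**2 = (-8502 - 8437)*(-16202) - 1*(-28)**2 = -16939*(-16202) - 1*784 = 274445678 - 784 = 274444894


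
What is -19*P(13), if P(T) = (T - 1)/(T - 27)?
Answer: 114/7 ≈ 16.286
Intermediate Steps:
P(T) = (-1 + T)/(-27 + T)
-19*P(13) = -19*(-1 + 13)/(-27 + 13) = -19*12/(-14) = -(-19)*12/14 = -19*(-6/7) = 114/7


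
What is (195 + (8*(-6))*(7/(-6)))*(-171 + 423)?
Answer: 63252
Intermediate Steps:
(195 + (8*(-6))*(7/(-6)))*(-171 + 423) = (195 - 336*(-1)/6)*252 = (195 - 48*(-7/6))*252 = (195 + 56)*252 = 251*252 = 63252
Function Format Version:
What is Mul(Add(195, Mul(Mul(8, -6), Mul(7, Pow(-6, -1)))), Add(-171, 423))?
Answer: 63252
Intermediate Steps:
Mul(Add(195, Mul(Mul(8, -6), Mul(7, Pow(-6, -1)))), Add(-171, 423)) = Mul(Add(195, Mul(-48, Mul(7, Rational(-1, 6)))), 252) = Mul(Add(195, Mul(-48, Rational(-7, 6))), 252) = Mul(Add(195, 56), 252) = Mul(251, 252) = 63252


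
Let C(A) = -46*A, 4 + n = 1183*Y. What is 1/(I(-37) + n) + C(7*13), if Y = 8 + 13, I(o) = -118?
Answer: -103482105/24721 ≈ -4186.0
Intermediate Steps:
Y = 21
n = 24839 (n = -4 + 1183*21 = -4 + 24843 = 24839)
1/(I(-37) + n) + C(7*13) = 1/(-118 + 24839) - 322*13 = 1/24721 - 46*91 = 1/24721 - 4186 = -103482105/24721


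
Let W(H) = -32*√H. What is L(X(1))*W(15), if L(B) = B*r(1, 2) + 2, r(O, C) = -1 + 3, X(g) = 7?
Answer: -512*√15 ≈ -1983.0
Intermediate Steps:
r(O, C) = 2
L(B) = 2 + 2*B (L(B) = B*2 + 2 = 2*B + 2 = 2 + 2*B)
L(X(1))*W(15) = (2 + 2*7)*(-32*√15) = (2 + 14)*(-32*√15) = 16*(-32*√15) = -512*√15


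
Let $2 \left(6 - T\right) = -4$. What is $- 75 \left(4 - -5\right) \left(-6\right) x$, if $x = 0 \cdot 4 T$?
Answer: $0$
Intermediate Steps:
$T = 8$ ($T = 6 - -2 = 6 + 2 = 8$)
$x = 0$ ($x = 0 \cdot 4 \cdot 8 = 0 \cdot 8 = 0$)
$- 75 \left(4 - -5\right) \left(-6\right) x = - 75 \left(4 - -5\right) \left(-6\right) 0 = - 75 \left(4 + 5\right) \left(-6\right) 0 = - 75 \cdot 9 \left(-6\right) 0 = \left(-75\right) \left(-54\right) 0 = 4050 \cdot 0 = 0$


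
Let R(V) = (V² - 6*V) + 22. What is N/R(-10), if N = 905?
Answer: 905/182 ≈ 4.9725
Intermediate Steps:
R(V) = 22 + V² - 6*V
N/R(-10) = 905/(22 + (-10)² - 6*(-10)) = 905/(22 + 100 + 60) = 905/182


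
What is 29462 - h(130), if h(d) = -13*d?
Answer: 31152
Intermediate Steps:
29462 - h(130) = 29462 - (-13)*130 = 29462 - 1*(-1690) = 29462 + 1690 = 31152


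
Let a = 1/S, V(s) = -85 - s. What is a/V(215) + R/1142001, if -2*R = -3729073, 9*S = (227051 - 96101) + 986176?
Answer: 208292216783897/127575900912600 ≈ 1.6327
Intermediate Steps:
S = 1117126/9 (S = ((227051 - 96101) + 986176)/9 = (130950 + 986176)/9 = (⅑)*1117126 = 1117126/9 ≈ 1.2413e+5)
R = 3729073/2 (R = -½*(-3729073) = 3729073/2 ≈ 1.8645e+6)
a = 9/1117126 (a = 1/(1117126/9) = 9/1117126 ≈ 8.0564e-6)
a/V(215) + R/1142001 = 9/(1117126*(-85 - 1*215)) + (3729073/2)/1142001 = 9/(1117126*(-85 - 215)) + (3729073/2)*(1/1142001) = (9/1117126)/(-300) + 3729073/2284002 = (9/1117126)*(-1/300) + 3729073/2284002 = -3/111712600 + 3729073/2284002 = 208292216783897/127575900912600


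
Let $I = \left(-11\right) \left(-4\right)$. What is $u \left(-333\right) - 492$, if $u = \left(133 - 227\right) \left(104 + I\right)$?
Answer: $4632204$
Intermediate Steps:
$I = 44$
$u = -13912$ ($u = \left(133 - 227\right) \left(104 + 44\right) = \left(-94\right) 148 = -13912$)
$u \left(-333\right) - 492 = \left(-13912\right) \left(-333\right) - 492 = 4632696 - 492 = 4632204$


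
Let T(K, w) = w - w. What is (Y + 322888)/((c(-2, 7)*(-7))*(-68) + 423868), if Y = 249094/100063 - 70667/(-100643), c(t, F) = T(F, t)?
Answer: 3251721113389455/4268622251268812 ≈ 0.76177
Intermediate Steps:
T(K, w) = 0
c(t, F) = 0
Y = 32140719463/10070640509 (Y = 249094*(1/100063) - 70667*(-1/100643) = 249094/100063 + 70667/100643 = 32140719463/10070640509 ≈ 3.1915)
(Y + 322888)/((c(-2, 7)*(-7))*(-68) + 423868) = (32140719463/10070640509 + 322888)/((0*(-7))*(-68) + 423868) = 3251721113389455/(10070640509*(0*(-68) + 423868)) = 3251721113389455/(10070640509*(0 + 423868)) = (3251721113389455/10070640509)/423868 = (3251721113389455/10070640509)*(1/423868) = 3251721113389455/4268622251268812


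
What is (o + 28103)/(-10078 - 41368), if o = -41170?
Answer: 13067/51446 ≈ 0.25399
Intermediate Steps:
(o + 28103)/(-10078 - 41368) = (-41170 + 28103)/(-10078 - 41368) = -13067/(-51446) = -13067*(-1/51446) = 13067/51446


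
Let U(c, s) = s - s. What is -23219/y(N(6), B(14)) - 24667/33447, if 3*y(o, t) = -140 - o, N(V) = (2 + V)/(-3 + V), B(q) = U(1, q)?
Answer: 65223323/133788 ≈ 487.51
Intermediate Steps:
U(c, s) = 0
B(q) = 0
N(V) = (2 + V)/(-3 + V)
y(o, t) = -140/3 - o/3 (y(o, t) = (-140 - o)/3 = -140/3 - o/3)
-23219/y(N(6), B(14)) - 24667/33447 = -23219/(-140/3 - (2 + 6)/(3*(-3 + 6))) - 24667/33447 = -23219/(-140/3 - 8/(3*3)) - 24667*1/33447 = -23219/(-140/3 - 8/9) - 24667/33447 = -23219/(-428/9) - 24667/33447 = -23219*(-9/428) - 24667/33447 = 1953/4 - 24667/33447 = 65223323/133788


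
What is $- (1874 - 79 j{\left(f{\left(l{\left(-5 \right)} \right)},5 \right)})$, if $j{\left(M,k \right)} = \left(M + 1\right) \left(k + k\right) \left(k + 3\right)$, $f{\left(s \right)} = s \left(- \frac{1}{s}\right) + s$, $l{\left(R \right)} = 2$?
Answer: $10766$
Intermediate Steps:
$f{\left(s \right)} = -1 + s$
$j{\left(M,k \right)} = 2 k \left(1 + M\right) \left(3 + k\right)$ ($j{\left(M,k \right)} = \left(1 + M\right) 2 k \left(3 + k\right) = 2 k \left(1 + M\right) \left(3 + k\right)$)
$- (1874 - 79 j{\left(f{\left(l{\left(-5 \right)} \right)},5 \right)}) = - (1874 - 79 \cdot 2 \cdot 5 \left(3 + 5 + 3 \left(-1 + 2\right) + \left(-1 + 2\right) 5\right)) = - (1874 - 79 \cdot 2 \cdot 5 \left(3 + 5 + 3 \cdot 1 + 1 \cdot 5\right)) = - (1874 - 79 \cdot 2 \cdot 5 \left(3 + 5 + 3 + 5\right)) = - (1874 - 79 \cdot 2 \cdot 5 \cdot 16) = - (1874 - 79 \cdot 160) = - (1874 - 12640) = \left(-1\right) \left(-10766\right) = 10766$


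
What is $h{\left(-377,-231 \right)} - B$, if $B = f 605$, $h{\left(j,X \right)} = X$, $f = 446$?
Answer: $-270061$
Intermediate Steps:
$B = 269830$ ($B = 446 \cdot 605 = 269830$)
$h{\left(-377,-231 \right)} - B = -231 - 269830 = -270061$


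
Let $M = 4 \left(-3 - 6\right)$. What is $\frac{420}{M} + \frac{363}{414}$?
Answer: $- \frac{1489}{138} \approx -10.79$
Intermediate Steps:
$M = -36$ ($M = 4 \left(-9\right) = -36$)
$\frac{420}{M} + \frac{363}{414} = \frac{420}{-36} + \frac{363}{414} = 420 \left(- \frac{1}{36}\right) + 363 \cdot \frac{1}{414} = - \frac{35}{3} + \frac{121}{138} = - \frac{1489}{138}$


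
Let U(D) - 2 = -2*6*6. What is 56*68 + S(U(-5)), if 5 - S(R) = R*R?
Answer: -1087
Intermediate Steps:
U(D) = -70 (U(D) = 2 - 2*6*6 = 2 - 12*6 = 2 - 72 = -70)
S(R) = 5 - R² (S(R) = 5 - R*R = 5 - R²)
56*68 + S(U(-5)) = 56*68 + (5 - 1*(-70)²) = 3808 + (5 - 1*4900) = 3808 + (5 - 4900) = 3808 - 4895 = -1087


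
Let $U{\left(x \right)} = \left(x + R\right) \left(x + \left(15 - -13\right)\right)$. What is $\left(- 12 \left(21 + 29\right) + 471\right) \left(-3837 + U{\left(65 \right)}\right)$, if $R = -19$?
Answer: $-56889$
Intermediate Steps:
$U{\left(x \right)} = \left(-19 + x\right) \left(28 + x\right)$ ($U{\left(x \right)} = \left(x - 19\right) \left(x + \left(15 - -13\right)\right) = \left(-19 + x\right) \left(x + \left(15 + 13\right)\right) = \left(-19 + x\right) \left(x + 28\right) = \left(-19 + x\right) \left(28 + x\right)$)
$\left(- 12 \left(21 + 29\right) + 471\right) \left(-3837 + U{\left(65 \right)}\right) = \left(- 12 \left(21 + 29\right) + 471\right) \left(-3837 + \left(-532 + 65^{2} + 9 \cdot 65\right)\right) = \left(\left(-12\right) 50 + 471\right) \left(-3837 + \left(-532 + 4225 + 585\right)\right) = \left(-600 + 471\right) \left(-3837 + 4278\right) = \left(-129\right) 441 = -56889$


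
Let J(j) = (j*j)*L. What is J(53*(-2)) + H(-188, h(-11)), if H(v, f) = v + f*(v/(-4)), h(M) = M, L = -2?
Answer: -23177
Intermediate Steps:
J(j) = -2*j² (J(j) = (j*j)*(-2) = j²*(-2) = -2*j²)
H(v, f) = v - f*v/4 (H(v, f) = v + f*(v*(-¼)) = v + f*(-v/4) = v - f*v/4)
J(53*(-2)) + H(-188, h(-11)) = -2*(53*(-2))² + (¼)*(-188)*(4 - 1*(-11)) = -2*(-106)² + (¼)*(-188)*(4 + 11) = -2*11236 + (¼)*(-188)*15 = -22472 - 705 = -23177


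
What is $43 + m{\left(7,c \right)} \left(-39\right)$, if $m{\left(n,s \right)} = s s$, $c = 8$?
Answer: $-2453$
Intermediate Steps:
$m{\left(n,s \right)} = s^{2}$
$43 + m{\left(7,c \right)} \left(-39\right) = 43 + 8^{2} \left(-39\right) = 43 + 64 \left(-39\right) = 43 - 2496 = -2453$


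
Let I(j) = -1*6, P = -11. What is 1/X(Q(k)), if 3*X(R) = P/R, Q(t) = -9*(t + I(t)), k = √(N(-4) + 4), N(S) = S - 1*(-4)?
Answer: -108/11 ≈ -9.8182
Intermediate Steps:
N(S) = 4 + S (N(S) = S + 4 = 4 + S)
k = 2 (k = √((4 - 4) + 4) = √(0 + 4) = √4 = 2)
I(j) = -6
Q(t) = 54 - 9*t (Q(t) = -9*(t - 6) = -9*(-6 + t) = 54 - 9*t)
X(R) = -11/(3*R) (X(R) = (-11/R)/3 = -11/(3*R))
1/X(Q(k)) = 1/(-11/(3*(54 - 9*2))) = 1/(-11/(3*(54 - 18))) = 1/(-11/3/36) = 1/(-11/3*1/36) = 1/(-11/108) = -108/11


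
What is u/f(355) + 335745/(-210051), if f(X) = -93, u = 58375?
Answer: -1365883490/2170527 ≈ -629.29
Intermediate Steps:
u/f(355) + 335745/(-210051) = 58375/(-93) + 335745/(-210051) = 58375*(-1/93) + 335745*(-1/210051) = -58375/93 - 37305/23339 = -1365883490/2170527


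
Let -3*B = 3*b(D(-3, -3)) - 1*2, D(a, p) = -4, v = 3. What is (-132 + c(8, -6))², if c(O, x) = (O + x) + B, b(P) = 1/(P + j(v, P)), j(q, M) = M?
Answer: 9616201/576 ≈ 16695.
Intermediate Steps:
b(P) = 1/(2*P) (b(P) = 1/(P + P) = 1/(2*P))
B = 19/24 (B = -(3*((½)/(-4)) - 1*2)/3 = -(3*((½)*(-¼)) - 2)/3 = -(3*(-⅛) - 2)/3 = -(-3/8 - 2)/3 = -⅓*(-19/8) = 19/24 ≈ 0.79167)
c(O, x) = 19/24 + O + x (c(O, x) = (O + x) + 19/24 = 19/24 + O + x)
(-132 + c(8, -6))² = (-132 + (19/24 + 8 - 6))² = (-132 + 67/24)² = (-3101/24)² = 9616201/576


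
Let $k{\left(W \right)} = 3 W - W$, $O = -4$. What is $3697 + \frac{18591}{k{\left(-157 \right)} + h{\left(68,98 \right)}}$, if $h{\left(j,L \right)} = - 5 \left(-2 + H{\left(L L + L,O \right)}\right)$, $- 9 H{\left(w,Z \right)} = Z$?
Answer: $\frac{10021613}{2756} \approx 3636.3$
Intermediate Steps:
$k{\left(W \right)} = 2 W$
$H{\left(w,Z \right)} = - \frac{Z}{9}$
$h{\left(j,L \right)} = \frac{70}{9}$ ($h{\left(j,L \right)} = - 5 \left(-2 - - \frac{4}{9}\right) = - 5 \left(-2 + \frac{4}{9}\right) = \left(-5\right) \left(- \frac{14}{9}\right) = \frac{70}{9}$)
$3697 + \frac{18591}{k{\left(-157 \right)} + h{\left(68,98 \right)}} = 3697 + \frac{18591}{2 \left(-157\right) + \frac{70}{9}} = 3697 + \frac{18591}{-314 + \frac{70}{9}} = 3697 + \frac{18591}{- \frac{2756}{9}} = 3697 + 18591 \left(- \frac{9}{2756}\right) = 3697 - \frac{167319}{2756} = \frac{10021613}{2756}$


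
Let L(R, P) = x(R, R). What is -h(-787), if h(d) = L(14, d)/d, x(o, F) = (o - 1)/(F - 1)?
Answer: 1/787 ≈ 0.0012706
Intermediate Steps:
x(o, F) = (-1 + o)/(-1 + F)
L(R, P) = 1 (L(R, P) = (-1 + R)/(-1 + R) = 1)
h(d) = 1/d
-h(-787) = -1/(-787) = -1*(-1/787) = 1/787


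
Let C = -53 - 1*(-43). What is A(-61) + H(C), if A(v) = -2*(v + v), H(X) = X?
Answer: 234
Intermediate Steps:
C = -10 (C = -53 + 43 = -10)
A(v) = -4*v
A(-61) + H(C) = -4*(-61) - 10 = 244 - 10 = 234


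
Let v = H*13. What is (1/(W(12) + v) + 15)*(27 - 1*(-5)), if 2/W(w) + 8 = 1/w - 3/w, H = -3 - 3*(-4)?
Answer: 2747648/5721 ≈ 480.27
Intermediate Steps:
H = 9 (H = -3 + 12 = 9)
W(w) = 2/(-8 - 2/w) (W(w) = 2/(-8 + (1/w - 3/w)) = 2/(-8 - 2/w))
v = 117 (v = 9*13 = 117)
(1/(W(12) + v) + 15)*(27 - 1*(-5)) = (1/(-1*12/(1 + 4*12) + 117) + 15)*(27 - 1*(-5)) = (1/(-1*12/(1 + 48) + 117) + 15)*(27 + 5) = (1/(-1*12/49 + 117) + 15)*32 = (1/(-1*12*1/49 + 117) + 15)*32 = (1/(-12/49 + 117) + 15)*32 = (1/(5721/49) + 15)*32 = (49/5721 + 15)*32 = (85864/5721)*32 = 2747648/5721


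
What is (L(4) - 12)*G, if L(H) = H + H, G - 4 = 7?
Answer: -44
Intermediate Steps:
G = 11 (G = 4 + 7 = 11)
L(H) = 2*H
(L(4) - 12)*G = (2*4 - 12)*11 = (8 - 12)*11 = -4*11 = -44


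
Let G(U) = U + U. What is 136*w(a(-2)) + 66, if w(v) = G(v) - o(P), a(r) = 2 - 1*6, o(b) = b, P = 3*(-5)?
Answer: 1018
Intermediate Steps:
P = -15
G(U) = 2*U
a(r) = -4 (a(r) = 2 - 6 = -4)
w(v) = 15 + 2*v (w(v) = 2*v - 1*(-15) = 2*v + 15 = 15 + 2*v)
136*w(a(-2)) + 66 = 136*(15 + 2*(-4)) + 66 = 136*(15 - 8) + 66 = 136*7 + 66 = 952 + 66 = 1018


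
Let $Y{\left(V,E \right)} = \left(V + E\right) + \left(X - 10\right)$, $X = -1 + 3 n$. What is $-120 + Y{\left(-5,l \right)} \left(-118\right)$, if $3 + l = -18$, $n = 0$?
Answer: $4246$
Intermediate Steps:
$l = -21$ ($l = -3 - 18 = -21$)
$X = -1$ ($X = -1 + 3 \cdot 0 = -1 + 0 = -1$)
$Y{\left(V,E \right)} = -11 + E + V$ ($Y{\left(V,E \right)} = \left(V + E\right) - 11 = \left(E + V\right) - 11 = -11 + E + V$)
$-120 + Y{\left(-5,l \right)} \left(-118\right) = -120 + \left(-11 - 21 - 5\right) \left(-118\right) = -120 - -4366 = -120 + 4366 = 4246$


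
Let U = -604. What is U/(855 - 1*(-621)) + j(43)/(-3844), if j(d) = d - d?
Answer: -151/369 ≈ -0.40921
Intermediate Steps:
j(d) = 0
U/(855 - 1*(-621)) + j(43)/(-3844) = -604/(855 - 1*(-621)) + 0/(-3844) = -604/(855 + 621) + 0*(-1/3844) = -604/1476 + 0 = -604*1/1476 + 0 = -151/369 + 0 = -151/369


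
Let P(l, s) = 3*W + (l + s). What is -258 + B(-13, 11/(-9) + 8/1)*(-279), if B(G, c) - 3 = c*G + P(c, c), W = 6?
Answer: 14684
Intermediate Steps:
P(l, s) = 18 + l + s (P(l, s) = 3*6 + (l + s) = 18 + (l + s) = 18 + l + s)
B(G, c) = 21 + 2*c + G*c (B(G, c) = 3 + (c*G + (18 + c + c)) = 3 + (G*c + (18 + 2*c)) = 3 + (18 + 2*c + G*c) = 21 + 2*c + G*c)
-258 + B(-13, 11/(-9) + 8/1)*(-279) = -258 + (21 + 2*(11/(-9) + 8/1) - 13*(11/(-9) + 8/1))*(-279) = -258 + (21 + 2*(11*(-⅑) + 8*1) - 13*(11*(-⅑) + 8*1))*(-279) = -258 + (21 + 2*(-11/9 + 8) - 13*(-11/9 + 8))*(-279) = -258 + (21 + 2*(61/9) - 13*61/9)*(-279) = -258 + (21 + 122/9 - 793/9)*(-279) = -258 - 482/9*(-279) = -258 + 14942 = 14684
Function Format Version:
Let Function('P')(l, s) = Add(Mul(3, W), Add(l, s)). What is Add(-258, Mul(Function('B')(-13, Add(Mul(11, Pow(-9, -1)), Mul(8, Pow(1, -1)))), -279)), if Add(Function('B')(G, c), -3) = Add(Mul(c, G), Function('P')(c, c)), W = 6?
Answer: 14684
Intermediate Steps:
Function('P')(l, s) = Add(18, l, s) (Function('P')(l, s) = Add(Mul(3, 6), Add(l, s)) = Add(18, Add(l, s)) = Add(18, l, s))
Function('B')(G, c) = Add(21, Mul(2, c), Mul(G, c)) (Function('B')(G, c) = Add(3, Add(Mul(c, G), Add(18, c, c))) = Add(3, Add(Mul(G, c), Add(18, Mul(2, c)))) = Add(3, Add(18, Mul(2, c), Mul(G, c))) = Add(21, Mul(2, c), Mul(G, c)))
Add(-258, Mul(Function('B')(-13, Add(Mul(11, Pow(-9, -1)), Mul(8, Pow(1, -1)))), -279)) = Add(-258, Mul(Add(21, Mul(2, Add(Mul(11, Pow(-9, -1)), Mul(8, Pow(1, -1)))), Mul(-13, Add(Mul(11, Pow(-9, -1)), Mul(8, Pow(1, -1))))), -279)) = Add(-258, Mul(Add(21, Mul(2, Add(Mul(11, Rational(-1, 9)), Mul(8, 1))), Mul(-13, Add(Mul(11, Rational(-1, 9)), Mul(8, 1)))), -279)) = Add(-258, Mul(Add(21, Mul(2, Add(Rational(-11, 9), 8)), Mul(-13, Add(Rational(-11, 9), 8))), -279)) = Add(-258, Mul(Add(21, Mul(2, Rational(61, 9)), Mul(-13, Rational(61, 9))), -279)) = Add(-258, Mul(Add(21, Rational(122, 9), Rational(-793, 9)), -279)) = Add(-258, Mul(Rational(-482, 9), -279)) = Add(-258, 14942) = 14684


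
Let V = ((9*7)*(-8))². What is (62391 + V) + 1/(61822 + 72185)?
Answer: 42400752850/134007 ≈ 3.1641e+5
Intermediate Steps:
V = 254016 (V = (63*(-8))² = (-504)² = 254016)
(62391 + V) + 1/(61822 + 72185) = (62391 + 254016) + 1/(61822 + 72185) = 316407 + 1/134007 = 42400752850/134007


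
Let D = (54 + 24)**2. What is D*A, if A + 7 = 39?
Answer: 194688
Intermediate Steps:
A = 32 (A = -7 + 39 = 32)
D = 6084 (D = 78**2 = 6084)
D*A = 6084*32 = 194688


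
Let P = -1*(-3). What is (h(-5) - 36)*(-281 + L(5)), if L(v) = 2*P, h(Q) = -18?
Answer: 14850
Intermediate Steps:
P = 3
L(v) = 6 (L(v) = 2*3 = 6)
(h(-5) - 36)*(-281 + L(5)) = (-18 - 36)*(-281 + 6) = -54*(-275) = 14850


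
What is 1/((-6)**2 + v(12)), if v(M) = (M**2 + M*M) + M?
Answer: 1/336 ≈ 0.0029762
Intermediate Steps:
v(M) = M + 2*M**2 (v(M) = (M**2 + M**2) + M = 2*M**2 + M = M + 2*M**2)
1/((-6)**2 + v(12)) = 1/((-6)**2 + 12*(1 + 2*12)) = 1/(36 + 12*(1 + 24)) = 1/(36 + 12*25) = 1/(36 + 300) = 1/336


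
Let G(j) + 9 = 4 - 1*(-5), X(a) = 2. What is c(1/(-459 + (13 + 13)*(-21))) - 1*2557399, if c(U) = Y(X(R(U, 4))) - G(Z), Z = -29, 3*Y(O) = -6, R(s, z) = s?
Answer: -2557401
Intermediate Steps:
Y(O) = -2 (Y(O) = (⅓)*(-6) = -2)
G(j) = 0 (G(j) = -9 + (4 - 1*(-5)) = -9 + (4 + 5) = -9 + 9 = 0)
c(U) = -2 (c(U) = -2 - 1*0 = -2 + 0 = -2)
c(1/(-459 + (13 + 13)*(-21))) - 1*2557399 = -2 - 1*2557399 = -2 - 2557399 = -2557401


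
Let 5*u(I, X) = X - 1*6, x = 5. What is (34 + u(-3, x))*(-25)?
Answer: -845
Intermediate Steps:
u(I, X) = -6/5 + X/5 (u(I, X) = (X - 1*6)/5 = (X - 6)/5 = (-6 + X)/5 = -6/5 + X/5)
(34 + u(-3, x))*(-25) = (34 + (-6/5 + (⅕)*5))*(-25) = (34 + (-6/5 + 1))*(-25) = (34 - ⅕)*(-25) = (169/5)*(-25) = -845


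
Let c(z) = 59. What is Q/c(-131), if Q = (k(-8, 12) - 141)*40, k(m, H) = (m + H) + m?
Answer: -5800/59 ≈ -98.305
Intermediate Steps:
k(m, H) = H + 2*m (k(m, H) = (H + m) + m = H + 2*m)
Q = -5800 (Q = ((12 + 2*(-8)) - 141)*40 = ((12 - 16) - 141)*40 = (-4 - 141)*40 = -145*40 = -5800)
Q/c(-131) = -5800/59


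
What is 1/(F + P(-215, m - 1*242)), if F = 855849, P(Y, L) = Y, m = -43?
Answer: 1/855634 ≈ 1.1687e-6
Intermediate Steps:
1/(F + P(-215, m - 1*242)) = 1/(855849 - 215) = 1/855634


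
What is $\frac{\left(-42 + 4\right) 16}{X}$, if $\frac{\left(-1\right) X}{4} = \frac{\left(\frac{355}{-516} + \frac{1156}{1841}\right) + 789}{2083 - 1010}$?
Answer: $\frac{154934023776}{749458225} \approx 206.73$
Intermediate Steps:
$X = - \frac{749458225}{254825697}$ ($X = - 4 \frac{\left(\frac{355}{-516} + \frac{1156}{1841}\right) + 789}{2083 - 1010} = - 4 \frac{\left(355 \left(- \frac{1}{516}\right) + 1156 \cdot \frac{1}{1841}\right) + 789}{1073} = - 4 \left(\left(- \frac{355}{516} + \frac{1156}{1841}\right) + 789\right) \frac{1}{1073} = - 4 \left(- \frac{57059}{949956} + 789\right) \frac{1}{1073} = - 4 \cdot \frac{749458225}{949956} \cdot \frac{1}{1073} = \left(-4\right) \frac{749458225}{1019302788} = - \frac{749458225}{254825697} \approx -2.9411$)
$\frac{\left(-42 + 4\right) 16}{X} = \frac{\left(-42 + 4\right) 16}{- \frac{749458225}{254825697}} = \left(-38\right) 16 \left(- \frac{254825697}{749458225}\right) = \left(-608\right) \left(- \frac{254825697}{749458225}\right) = \frac{154934023776}{749458225}$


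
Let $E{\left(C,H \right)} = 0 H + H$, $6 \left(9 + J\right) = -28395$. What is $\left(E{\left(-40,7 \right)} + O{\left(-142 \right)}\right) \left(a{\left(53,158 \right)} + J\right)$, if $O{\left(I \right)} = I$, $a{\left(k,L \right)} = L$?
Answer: $\frac{1237545}{2} \approx 6.1877 \cdot 10^{5}$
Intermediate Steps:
$J = - \frac{9483}{2}$ ($J = -9 + \frac{1}{6} \left(-28395\right) = -9 - \frac{9465}{2} = - \frac{9483}{2} \approx -4741.5$)
$E{\left(C,H \right)} = H$ ($E{\left(C,H \right)} = 0 + H = H$)
$\left(E{\left(-40,7 \right)} + O{\left(-142 \right)}\right) \left(a{\left(53,158 \right)} + J\right) = \left(7 - 142\right) \left(158 - \frac{9483}{2}\right) = \left(-135\right) \left(- \frac{9167}{2}\right) = \frac{1237545}{2}$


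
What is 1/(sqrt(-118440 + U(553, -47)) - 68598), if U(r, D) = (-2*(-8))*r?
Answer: -333/22843666 - I*sqrt(27398)/2352897598 ≈ -1.4577e-5 - 7.0349e-8*I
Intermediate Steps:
U(r, D) = 16*r
1/(sqrt(-118440 + U(553, -47)) - 68598) = 1/(sqrt(-118440 + 16*553) - 68598) = 1/(sqrt(-118440 + 8848) - 68598) = 1/(sqrt(-109592) - 68598) = 1/(2*I*sqrt(27398) - 68598) = 1/(-68598 + 2*I*sqrt(27398))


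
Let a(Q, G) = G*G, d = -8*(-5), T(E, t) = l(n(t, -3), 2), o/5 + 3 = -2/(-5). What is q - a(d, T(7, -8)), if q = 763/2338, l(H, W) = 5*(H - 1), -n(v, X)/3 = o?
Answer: -12057291/334 ≈ -36100.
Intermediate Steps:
o = -13 (o = -15 + 5*(-2/(-5)) = -15 + 5*(-2*(-⅕)) = -15 + 5*(⅖) = -15 + 2 = -13)
n(v, X) = 39 (n(v, X) = -3*(-13) = 39)
l(H, W) = -5 + 5*H (l(H, W) = 5*(-1 + H) = -5 + 5*H)
T(E, t) = 190 (T(E, t) = -5 + 5*39 = -5 + 195 = 190)
q = 109/334 (q = 763*(1/2338) = 109/334 ≈ 0.32635)
d = 40
a(Q, G) = G²
q - a(d, T(7, -8)) = 109/334 - 1*190² = 109/334 - 1*36100 = 109/334 - 36100 = -12057291/334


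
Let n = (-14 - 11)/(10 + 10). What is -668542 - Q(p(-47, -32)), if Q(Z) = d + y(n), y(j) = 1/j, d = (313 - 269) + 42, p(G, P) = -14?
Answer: -3343136/5 ≈ -6.6863e+5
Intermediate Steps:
n = -5/4 (n = -25/20 = -25*1/20 = -5/4 ≈ -1.2500)
d = 86 (d = 44 + 42 = 86)
Q(Z) = 426/5 (Q(Z) = 86 + 1/(-5/4) = 86 - ⅘ = 426/5)
-668542 - Q(p(-47, -32)) = -668542 - 1*426/5 = -668542 - 426/5 = -3343136/5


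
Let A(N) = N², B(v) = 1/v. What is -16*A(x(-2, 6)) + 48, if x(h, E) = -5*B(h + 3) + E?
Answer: 32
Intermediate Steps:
x(h, E) = E - 5/(3 + h) (x(h, E) = -5/(h + 3) + E = -5/(3 + h) + E = E - 5/(3 + h))
-16*A(x(-2, 6)) + 48 = -16*(-5 + 6*(3 - 2))²/(3 - 2)² + 48 = -16*(-5 + 6*1)² + 48 = -16*(-5 + 6)² + 48 = -16*1² + 48 = -16*1 + 48 = -16 + 48 = 32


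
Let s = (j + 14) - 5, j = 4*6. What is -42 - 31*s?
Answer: -1065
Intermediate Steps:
j = 24
s = 33 (s = (24 + 14) - 5 = 38 - 5 = 33)
-42 - 31*s = -42 - 31*33 = -42 - 1023 = -1065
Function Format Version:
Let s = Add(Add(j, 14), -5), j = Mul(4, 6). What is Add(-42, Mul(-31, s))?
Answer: -1065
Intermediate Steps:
j = 24
s = 33 (s = Add(Add(24, 14), -5) = Add(38, -5) = 33)
Add(-42, Mul(-31, s)) = Add(-42, Mul(-31, 33)) = Add(-42, -1023) = -1065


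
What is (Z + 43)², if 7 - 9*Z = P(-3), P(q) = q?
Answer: 157609/81 ≈ 1945.8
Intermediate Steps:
Z = 10/9 (Z = 7/9 - ⅑*(-3) = 7/9 + ⅓ = 10/9 ≈ 1.1111)
(Z + 43)² = (10/9 + 43)² = (397/9)² = 157609/81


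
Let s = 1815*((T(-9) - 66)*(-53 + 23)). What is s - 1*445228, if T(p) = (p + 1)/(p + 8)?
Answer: 2712872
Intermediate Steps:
T(p) = (1 + p)/(8 + p)
s = 3158100 (s = 1815*(((1 - 9)/(8 - 9) - 66)*(-53 + 23)) = 1815*((-8/(-1) - 66)*(-30)) = 1815*((-1*(-8) - 66)*(-30)) = 1815*((8 - 66)*(-30)) = 1815*(-58*(-30)) = 1815*1740 = 3158100)
s - 1*445228 = 3158100 - 1*445228 = 3158100 - 445228 = 2712872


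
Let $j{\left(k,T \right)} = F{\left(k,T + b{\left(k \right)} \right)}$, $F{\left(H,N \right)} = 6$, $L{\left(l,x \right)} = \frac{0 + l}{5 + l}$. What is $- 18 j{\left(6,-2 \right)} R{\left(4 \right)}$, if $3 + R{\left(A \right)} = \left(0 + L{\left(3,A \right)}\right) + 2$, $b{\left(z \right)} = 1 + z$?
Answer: $\frac{135}{2} \approx 67.5$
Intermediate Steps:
$L{\left(l,x \right)} = \frac{l}{5 + l}$
$j{\left(k,T \right)} = 6$
$R{\left(A \right)} = - \frac{5}{8}$ ($R{\left(A \right)} = -3 + \left(\left(0 + \frac{3}{5 + 3}\right) + 2\right) = -3 + \left(\left(0 + \frac{3}{8}\right) + 2\right) = -3 + \left(\frac{3}{8} + 2\right) = -3 + \frac{19}{8} = - \frac{5}{8}$)
$- 18 j{\left(6,-2 \right)} R{\left(4 \right)} = \left(-18\right) 6 \left(- \frac{5}{8}\right) = \left(-108\right) \left(- \frac{5}{8}\right) = \frac{135}{2}$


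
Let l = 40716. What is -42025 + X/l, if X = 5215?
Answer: -1711084685/40716 ≈ -42025.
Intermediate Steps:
-42025 + X/l = -42025 + 5215/40716 = -1711084685/40716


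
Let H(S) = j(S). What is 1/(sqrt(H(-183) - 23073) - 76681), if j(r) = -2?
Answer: -76681/5879998836 - 5*I*sqrt(923)/5879998836 ≈ -1.3041e-5 - 2.5834e-8*I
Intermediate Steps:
H(S) = -2
1/(sqrt(H(-183) - 23073) - 76681) = 1/(sqrt(-2 - 23073) - 76681) = 1/(sqrt(-23075) - 76681) = 1/(5*I*sqrt(923) - 76681) = 1/(-76681 + 5*I*sqrt(923))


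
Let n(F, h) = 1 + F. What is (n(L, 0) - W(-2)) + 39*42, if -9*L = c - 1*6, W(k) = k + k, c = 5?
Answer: 14788/9 ≈ 1643.1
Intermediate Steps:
W(k) = 2*k
L = ⅑ (L = -(5 - 1*6)/9 = -(5 - 6)/9 = -⅑*(-1) = ⅑ ≈ 0.11111)
(n(L, 0) - W(-2)) + 39*42 = ((1 + ⅑) - 2*(-2)) + 39*42 = (10/9 - 1*(-4)) + 1638 = (10/9 + 4) + 1638 = 46/9 + 1638 = 14788/9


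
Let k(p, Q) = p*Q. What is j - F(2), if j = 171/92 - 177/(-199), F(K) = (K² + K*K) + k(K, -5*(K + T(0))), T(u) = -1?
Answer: 86929/18308 ≈ 4.7481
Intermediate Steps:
k(p, Q) = Q*p
F(K) = 2*K² + K*(5 - 5*K) (F(K) = (K² + K*K) + (-5*(K - 1))*K = (K² + K²) + (-5*(-1 + K))*K = 2*K² + (5 - 5*K)*K = 2*K² + K*(5 - 5*K))
j = 50313/18308 (j = 171*(1/92) - 177*(-1/199) = 171/92 + 177/199 = 50313/18308 ≈ 2.7481)
j - F(2) = 50313/18308 - 2*(5 - 3*2) = 50313/18308 - 2*(5 - 6) = 50313/18308 - 2*(-1) = 50313/18308 - 1*(-2) = 50313/18308 + 2 = 86929/18308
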